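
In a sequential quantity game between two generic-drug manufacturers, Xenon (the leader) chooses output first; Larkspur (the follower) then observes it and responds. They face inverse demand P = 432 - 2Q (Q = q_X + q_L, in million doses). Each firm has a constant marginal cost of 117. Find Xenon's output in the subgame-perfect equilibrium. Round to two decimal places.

78.75

The follower Larkspur best-responds to any q_X: π_L = (432 - 2Q)q_L - 117q_L.
Follower FOC: 315 - 2q_X - 4q_L = 0, so q_L(q_X) = (315 - 2q_X)/4.
The leader anticipates this reaction. Substituting into P = 432 - 2Q gives P = 549/2 - q_X, so π_X = (549/2 - q_X)q_X - 117q_X.
The leader's first-order condition 315/2 - 2q_X = 0 yields q_X = 315/4.
Then q_L = (315 - 2·(315/4))/4 = 315/8.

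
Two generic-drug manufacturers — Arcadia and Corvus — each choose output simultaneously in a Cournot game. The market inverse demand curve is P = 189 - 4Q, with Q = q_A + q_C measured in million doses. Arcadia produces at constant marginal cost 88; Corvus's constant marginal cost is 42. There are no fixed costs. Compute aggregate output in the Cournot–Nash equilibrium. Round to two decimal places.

20.67

Arcadia's profit: π_A = (189 - 4Q)q_A - (88q_A). Setting ∂π_A/∂q_A = 0: 101 - 8q_A - 4(q_C) = 0.
Corvus's first-order condition: 147 - 8q_C - 4(q_A) = 0.
Best responses: q_A = (101 - 4q_C)/8, q_C = (147 - 4q_A)/8.
Solving the pair: q_A = 55/12, q_C = 193/12.
Total output Q = 55/12 + 193/12 = 62/3.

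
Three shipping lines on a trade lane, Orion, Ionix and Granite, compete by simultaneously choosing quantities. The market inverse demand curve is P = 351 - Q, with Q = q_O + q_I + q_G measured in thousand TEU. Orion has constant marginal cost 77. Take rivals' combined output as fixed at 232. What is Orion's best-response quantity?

With rivals' combined output fixed at 232, Orion's profit is π_O = (351 - 232 - q_O)q_O - (77q_O) = (119 - q_O)q_O - (77q_O).
∂π_O/∂q_O = 42 - 2q_O = 0, so q_O = 21.

21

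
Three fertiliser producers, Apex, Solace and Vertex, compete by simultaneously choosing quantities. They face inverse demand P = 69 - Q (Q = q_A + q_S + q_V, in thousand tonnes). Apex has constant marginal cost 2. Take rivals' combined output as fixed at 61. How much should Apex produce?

With rivals' combined output fixed at 61, Apex's profit is π_A = (69 - 61 - q_A)q_A - (2q_A) = (8 - q_A)q_A - (2q_A).
∂π_A/∂q_A = 6 - 2q_A = 0, so q_A = 3.

3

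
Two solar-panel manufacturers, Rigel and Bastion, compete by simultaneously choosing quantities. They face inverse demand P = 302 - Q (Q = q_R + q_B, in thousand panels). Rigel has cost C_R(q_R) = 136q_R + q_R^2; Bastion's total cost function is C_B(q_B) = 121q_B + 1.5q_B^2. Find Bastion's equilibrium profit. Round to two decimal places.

2156.26

Rigel's profit: π_R = (302 - Q)q_R - (136q_R + q_R²). Setting ∂π_R/∂q_R = 0: 166 - 4q_R - (q_B) = 0.
Bastion's first-order condition: 181 - 5q_B - (q_R) = 0.
So q_R = (166 - q_B)/4 and q_B = (181 - q_R)/5.
Solving the pair: q_R = 649/19, q_B = 558/19.
Price P = 302 - 1207/19 = 238.4737.
Bastion's profit: 238.4737·(558/19) - 121·(558/19) - (3/2)(558/19)² = 2156.2604.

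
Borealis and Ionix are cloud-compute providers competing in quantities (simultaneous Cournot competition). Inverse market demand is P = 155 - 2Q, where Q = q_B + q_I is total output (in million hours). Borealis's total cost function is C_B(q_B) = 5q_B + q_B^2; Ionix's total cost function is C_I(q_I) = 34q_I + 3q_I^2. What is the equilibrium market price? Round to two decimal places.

Borealis's profit: π_B = (155 - 2Q)q_B - (5q_B + q_B²). Setting ∂π_B/∂q_B = 0: 150 - 6q_B - 2(q_I) = 0.
Ionix's profit: π_I = (155 - 2Q)q_I - (34q_I + 3q_I²). Setting ∂π_I/∂q_I = 0: 121 - 10q_I - 2(q_B) = 0.
Best responses: q_B = (150 - 2q_I)/6, q_I = (121 - 2q_B)/10.
Substituting one into the other gives q_B = 629/28 and q_I = 213/28.
Total output Q = 421/14, so price P = 155 - 2·(421/14) = 664/7.

94.86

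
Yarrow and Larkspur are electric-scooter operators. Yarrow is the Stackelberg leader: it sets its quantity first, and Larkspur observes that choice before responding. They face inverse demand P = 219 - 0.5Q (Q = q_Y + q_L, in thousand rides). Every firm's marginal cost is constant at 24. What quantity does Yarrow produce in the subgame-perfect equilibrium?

Solve by backward induction. Given q_Y, the follower Larkspur maximises π_L = (219 - (1/2)q_Y - (1/2)q_L)q_L - 24q_L.
Follower FOC: 195 - (1/2)q_Y - q_L = 0, so q_L(q_Y) = (195 - (1/2)q_Y).
The leader anticipates this reaction. Substituting into P = 219 - 0.5Q gives P = 243/2 - (1/4)q_Y, so π_Y = (243/2 - (1/4)q_Y)q_Y - 24q_Y.
Leader FOC: 195/2 - (1/2)q_Y = 0, so q_Y = 195.
Then q_L = (195 - (1/2)·195) = 195/2.

195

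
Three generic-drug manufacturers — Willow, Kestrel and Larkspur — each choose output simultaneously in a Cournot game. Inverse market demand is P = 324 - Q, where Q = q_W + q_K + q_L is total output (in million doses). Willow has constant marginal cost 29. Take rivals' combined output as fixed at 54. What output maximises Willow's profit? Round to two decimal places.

120.50

With rivals' combined output fixed at 54, Willow's profit is π_W = (324 - 54 - q_W)q_W - (29q_W) = (270 - q_W)q_W - (29q_W).
∂π_W/∂q_W = 241 - 2q_W = 0, so q_W = 241/2.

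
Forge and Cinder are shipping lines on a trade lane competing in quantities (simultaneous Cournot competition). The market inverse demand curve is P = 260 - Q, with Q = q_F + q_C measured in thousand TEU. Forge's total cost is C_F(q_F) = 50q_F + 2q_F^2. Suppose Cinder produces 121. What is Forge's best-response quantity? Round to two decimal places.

14.83

With the rival's output fixed at 121, Forge's profit is π_F = (260 - 121 - q_F)q_F - (50q_F + 2q_F²) = (139 - q_F)q_F - (50q_F + 2q_F²).
∂π_F/∂q_F = 89 - 6q_F = 0, so q_F = 89/6.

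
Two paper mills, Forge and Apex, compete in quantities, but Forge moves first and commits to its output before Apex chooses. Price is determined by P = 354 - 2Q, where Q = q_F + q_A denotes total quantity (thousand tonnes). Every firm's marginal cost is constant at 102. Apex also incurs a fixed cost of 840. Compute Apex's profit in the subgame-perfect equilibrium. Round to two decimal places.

1144.50

Solve by backward induction. Given q_F, the follower Apex maximises π_A = (354 - 2q_F - 2q_A)q_A - 102q_A.
Setting the follower's marginal profit to zero, 252 - 2q_F - 4q_A = 0, i.e. q_A = (252 - 2q_F)/4.
Forge substitutes q_A(q_F) into its own profit: π_F = q_F(354 - 2q_F - (252 - 2q_F)/2) - 102q_F = (228 - q_F)q_F - 102q_F.
Leader FOC: 126 - 2q_F = 0, so q_F = 63.
Then q_A = (252 - 2·63)/4 = 63/2.
Price P = 354 - 2·(189/2) = 165.
Apex's profit: (165 - 102)·(63/2) - 840 = 1144.5000.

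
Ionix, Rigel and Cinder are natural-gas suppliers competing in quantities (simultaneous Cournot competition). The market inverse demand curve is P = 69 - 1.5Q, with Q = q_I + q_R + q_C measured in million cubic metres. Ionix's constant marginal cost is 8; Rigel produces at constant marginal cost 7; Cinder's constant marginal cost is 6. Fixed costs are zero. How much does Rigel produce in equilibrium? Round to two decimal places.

10.33

Ionix's profit: π_I = (69 - 1.5Q)q_I - (8q_I). Setting ∂π_I/∂q_I = 0: 61 - 3q_I - (3/2)(q_R + q_C) = 0.
Rigel's first-order condition: 62 - 3q_R - (3/2)(q_I + q_C) = 0.
Cinder's first-order condition: 63 - 3q_C - (3/2)(q_I + q_R) = 0.
Adding the 3 conditions: 186 − 3Q − 3Q = 0, i.e. Q = 31.
Back-substituting: q_I = (61 − 93/2)/(3/2) = 29/3, q_R = (62 − 93/2)/(3/2) = 31/3, q_C = (63 − 93/2)/(3/2) = 11.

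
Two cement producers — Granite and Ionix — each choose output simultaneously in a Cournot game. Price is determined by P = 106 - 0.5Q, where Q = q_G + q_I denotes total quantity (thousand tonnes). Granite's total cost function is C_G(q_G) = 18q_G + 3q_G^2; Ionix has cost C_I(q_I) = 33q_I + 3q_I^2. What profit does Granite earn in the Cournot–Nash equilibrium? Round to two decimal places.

Granite's profit: π_G = (106 - 0.5Q)q_G - (18q_G + 3q_G²). Setting ∂π_G/∂q_G = 0: 88 - 7q_G - (1/2)(q_I) = 0.
Ionix's profit: π_I = (106 - 0.5Q)q_I - (33q_I + 3q_I²). Setting ∂π_I/∂q_I = 0: 73 - 7q_I - (1/2)(q_G) = 0.
Rearranging gives the reaction functions q_G = (88 - (1/2)q_I)/7 and q_I = (73 - (1/2)q_G)/7.
Substituting one into the other gives q_G = 11.8872 and q_I = 1868/195.
Price P = 106 - (1/2)·(322/15) = 1429/15.
Granite's profit: (1429/15)·11.8872 - 18·11.8872 - 3·11.8872² = 494.5676.

494.57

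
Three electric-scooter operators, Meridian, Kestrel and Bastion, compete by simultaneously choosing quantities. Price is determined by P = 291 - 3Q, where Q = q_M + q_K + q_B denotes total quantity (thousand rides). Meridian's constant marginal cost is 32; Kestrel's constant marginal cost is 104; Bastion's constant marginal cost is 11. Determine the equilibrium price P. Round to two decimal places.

Meridian's profit: π_M = (291 - 3Q)q_M - (32q_M). Setting ∂π_M/∂q_M = 0: 259 - 6q_M - 3(q_K + q_B) = 0.
Kestrel's profit: π_K = (291 - 3Q)q_K - (104q_K). Setting ∂π_K/∂q_K = 0: 187 - 6q_K - 3(q_M + q_B) = 0.
Bastion's profit: π_B = (291 - 3Q)q_B - (11q_B). Setting ∂π_B/∂q_B = 0: 280 - 6q_B - 3(q_M + q_K) = 0.
Summing all 3 equations gives 726 − 12Q = 0, hence Q = 121/2.
Back-substituting: q_M = (259 − 363/2)/3 = 155/6, q_K = (187 − 363/2)/3 = 11/6, q_B = (280 − 363/2)/3 = 197/6.
Total output Q = 121/2, so price P = 291 - 3·(121/2) = 219/2.

109.50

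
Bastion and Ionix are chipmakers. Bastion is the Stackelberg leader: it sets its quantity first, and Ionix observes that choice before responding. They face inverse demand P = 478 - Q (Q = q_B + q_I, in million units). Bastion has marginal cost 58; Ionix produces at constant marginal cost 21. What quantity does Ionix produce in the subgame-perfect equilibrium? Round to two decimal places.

Solve by backward induction. Given q_B, the follower Ionix maximises π_I = (478 - q_B - q_I)q_I - 21q_I.
Setting the follower's marginal profit to zero, 457 - q_B - 2q_I = 0, i.e. q_I = (457 - q_B)/2.
The leader anticipates this reaction. Substituting into P = 478 - Q gives P = 499/2 - (1/2)q_B, so π_B = (499/2 - (1/2)q_B)q_B - 58q_B.
Maximising: ∂π_B/∂q_B = 383/2 - q_B = 0, giving q_B = 383/2.
Then q_I = (457 - 383/2)/2 = 531/4.

132.75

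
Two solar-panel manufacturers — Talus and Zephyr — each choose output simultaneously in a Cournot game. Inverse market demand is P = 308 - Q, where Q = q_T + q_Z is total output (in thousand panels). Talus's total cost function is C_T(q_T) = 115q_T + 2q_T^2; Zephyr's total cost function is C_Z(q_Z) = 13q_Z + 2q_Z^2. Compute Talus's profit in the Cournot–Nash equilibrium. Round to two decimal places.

1823.92

Talus's profit: π_T = (308 - Q)q_T - (115q_T + 2q_T²). Setting ∂π_T/∂q_T = 0: 193 - 6q_T - (q_Z) = 0.
Zephyr's profit: π_Z = (308 - Q)q_Z - (13q_Z + 2q_Z²). Setting ∂π_Z/∂q_Z = 0: 295 - 6q_Z - (q_T) = 0.
Rearranging gives the reaction functions q_T = (193 - q_Z)/6 and q_Z = (295 - q_T)/6.
Substituting one into the other gives q_T = 863/35 and q_Z = 1577/35.
Price P = 308 - 488/7 = 1668/7.
Talus's profit: (1668/7)·(863/35) - 115·(863/35) - 2(863/35)² = 1823.9241.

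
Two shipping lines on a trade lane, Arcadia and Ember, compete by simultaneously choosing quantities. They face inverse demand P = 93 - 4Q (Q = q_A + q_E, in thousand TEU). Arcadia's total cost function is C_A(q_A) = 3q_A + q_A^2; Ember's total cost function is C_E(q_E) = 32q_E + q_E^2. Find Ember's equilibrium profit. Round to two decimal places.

44.29

Arcadia's profit: π_A = (93 - 4Q)q_A - (3q_A + q_A²). Setting ∂π_A/∂q_A = 0: 90 - 10q_A - 4(q_E) = 0.
Ember's first-order condition: 61 - 10q_E - 4(q_A) = 0.
So q_A = (90 - 4q_E)/10 and q_E = (61 - 4q_A)/10.
Substituting one into the other gives q_A = 164/21 and q_E = 125/42.
Price P = 93 - 4·(151/14) = 349/7.
Ember's profit: (349/7)·(125/42) - 32·(125/42) - (125/42)² = 44.2885.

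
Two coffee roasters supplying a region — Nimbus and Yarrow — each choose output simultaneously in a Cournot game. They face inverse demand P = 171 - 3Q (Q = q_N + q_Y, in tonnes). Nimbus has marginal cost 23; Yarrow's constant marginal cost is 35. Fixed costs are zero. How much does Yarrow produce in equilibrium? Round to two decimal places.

Nimbus's profit: π_N = (171 - 3Q)q_N - (23q_N). Setting ∂π_N/∂q_N = 0: 148 - 6q_N - 3(q_Y) = 0.
Yarrow's profit: π_Y = (171 - 3Q)q_Y - (35q_Y). Setting ∂π_Y/∂q_Y = 0: 136 - 6q_Y - 3(q_N) = 0.
Best responses: q_N = (148 - 3q_Y)/6, q_Y = (136 - 3q_N)/6.
Substituting one into the other gives q_N = 160/9 and q_Y = 124/9.

13.78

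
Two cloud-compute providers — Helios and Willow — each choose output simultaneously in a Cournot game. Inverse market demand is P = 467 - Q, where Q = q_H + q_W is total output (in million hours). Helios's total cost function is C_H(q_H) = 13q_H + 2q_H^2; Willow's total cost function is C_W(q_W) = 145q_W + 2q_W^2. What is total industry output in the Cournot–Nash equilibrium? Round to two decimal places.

110.86

Helios's profit: π_H = (467 - Q)q_H - (13q_H + 2q_H²). Setting ∂π_H/∂q_H = 0: 454 - 6q_H - (q_W) = 0.
Willow's first-order condition: 322 - 6q_W - (q_H) = 0.
So q_H = (454 - q_W)/6 and q_W = (322 - q_H)/6.
Substituting one into the other gives q_H = 68.6286 and q_W = 1478/35.
Total output Q = 68.6286 + 1478/35 = 776/7.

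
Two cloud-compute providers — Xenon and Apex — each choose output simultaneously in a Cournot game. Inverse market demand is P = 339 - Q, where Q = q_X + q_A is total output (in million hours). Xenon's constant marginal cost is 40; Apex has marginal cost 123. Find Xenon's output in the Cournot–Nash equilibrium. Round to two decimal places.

127.33

Xenon's profit: π_X = (339 - Q)q_X - (40q_X). Setting ∂π_X/∂q_X = 0: 299 - 2q_X - (q_A) = 0.
Apex's profit: π_A = (339 - Q)q_A - (123q_A). Setting ∂π_A/∂q_A = 0: 216 - 2q_A - (q_X) = 0.
Rearranging gives the reaction functions q_X = (299 - q_A)/2 and q_A = (216 - q_X)/2.
Solving the pair: q_X = 382/3, q_A = 133/3.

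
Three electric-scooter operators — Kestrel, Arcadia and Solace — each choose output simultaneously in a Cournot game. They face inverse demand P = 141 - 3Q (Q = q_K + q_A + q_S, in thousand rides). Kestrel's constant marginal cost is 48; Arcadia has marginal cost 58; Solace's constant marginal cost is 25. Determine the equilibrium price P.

Kestrel's profit: π_K = (141 - 3Q)q_K - (48q_K). Setting ∂π_K/∂q_K = 0: 93 - 6q_K - 3(q_A + q_S) = 0.
Arcadia's first-order condition: 83 - 6q_A - 3(q_K + q_S) = 0.
Solace's first-order condition: 116 - 6q_S - 3(q_K + q_A) = 0.
Summing all 3 equations gives 292 − 12Q = 0, hence Q = 73/3.
Back-substituting: q_K = (93 − 73)/3 = 20/3, q_A = (83 − 73)/3 = 10/3, q_S = (116 − 73)/3 = 43/3.
Total output Q = 73/3, so price P = 141 - 3·(73/3) = 68.

68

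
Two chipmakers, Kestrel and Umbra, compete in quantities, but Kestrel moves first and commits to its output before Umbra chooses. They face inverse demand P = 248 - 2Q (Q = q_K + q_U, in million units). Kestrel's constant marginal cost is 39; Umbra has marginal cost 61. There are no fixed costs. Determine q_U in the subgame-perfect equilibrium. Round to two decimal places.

Solve by backward induction. Given q_K, the follower Umbra maximises π_U = (248 - 2q_K - 2q_U)q_U - 61q_U.
Follower FOC: 187 - 2q_K - 4q_U = 0, so q_U(q_K) = (187 - 2q_K)/4.
Kestrel substitutes q_U(q_K) into its own profit: π_K = q_K(248 - 2q_K - (187 - 2q_K)/2) - 39q_K = (309/2 - q_K)q_K - 39q_K.
Leader FOC: 231/2 - 2q_K = 0, so q_K = 231/4.
Then q_U = (187 - 2·(231/4))/4 = 143/8.

17.88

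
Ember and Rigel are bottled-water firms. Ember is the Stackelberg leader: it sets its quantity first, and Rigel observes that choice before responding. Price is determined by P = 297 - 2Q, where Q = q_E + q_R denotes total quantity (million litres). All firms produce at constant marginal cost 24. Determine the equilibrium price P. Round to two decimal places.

The follower Rigel best-responds to any q_E: π_R = (297 - 2Q)q_R - 24q_R.
∂π_R/∂q_R = 273 - 2q_E - 4q_R = 0 gives the reaction function q_R = (273 - 2q_E)/4.
The leader anticipates this reaction. Substituting into P = 297 - 2Q gives P = 321/2 - q_E, so π_E = (321/2 - q_E)q_E - 24q_E.
The leader's first-order condition 273/2 - 2q_E = 0 yields q_E = 273/4.
Then q_R = (273 - 2·(273/4))/4 = 273/8.
Total output Q = 819/8, so price P = 297 - 2·(819/8) = 369/4.

92.25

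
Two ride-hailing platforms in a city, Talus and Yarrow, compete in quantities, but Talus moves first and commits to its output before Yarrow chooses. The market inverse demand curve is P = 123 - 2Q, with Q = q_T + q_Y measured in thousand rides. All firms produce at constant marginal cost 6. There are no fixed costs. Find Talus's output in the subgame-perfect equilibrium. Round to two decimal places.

The follower Yarrow best-responds to any q_T: π_Y = (123 - 2Q)q_Y - 6q_Y.
∂π_Y/∂q_Y = 117 - 2q_T - 4q_Y = 0 gives the reaction function q_Y = (117 - 2q_T)/4.
Talus substitutes q_Y(q_T) into its own profit: π_T = q_T(123 - 2q_T - (117 - 2q_T)/2) - 6q_T = (129/2 - q_T)q_T - 6q_T.
The leader's first-order condition 117/2 - 2q_T = 0 yields q_T = 117/4.
Then q_Y = (117 - 2·(117/4))/4 = 117/8.

29.25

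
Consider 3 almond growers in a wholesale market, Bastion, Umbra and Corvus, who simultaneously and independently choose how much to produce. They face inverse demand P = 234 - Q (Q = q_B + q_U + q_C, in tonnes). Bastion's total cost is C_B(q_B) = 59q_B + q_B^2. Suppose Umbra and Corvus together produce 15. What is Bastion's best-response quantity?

With rivals' combined output fixed at 15, Bastion's profit is π_B = (234 - 15 - q_B)q_B - (59q_B + q_B²) = (219 - q_B)q_B - (59q_B + q_B²).
∂π_B/∂q_B = 160 - 4q_B = 0, so q_B = 40.

40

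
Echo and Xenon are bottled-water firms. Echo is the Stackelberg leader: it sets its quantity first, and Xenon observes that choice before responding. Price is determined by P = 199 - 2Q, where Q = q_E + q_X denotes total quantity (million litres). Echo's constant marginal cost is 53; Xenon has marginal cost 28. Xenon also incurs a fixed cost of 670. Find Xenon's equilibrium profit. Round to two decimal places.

856.28

The follower Xenon best-responds to any q_E: π_X = (199 - 2Q)q_X - 28q_X.
∂π_X/∂q_X = 171 - 2q_E - 4q_X = 0 gives the reaction function q_X = (171 - 2q_E)/4.
The leader anticipates this reaction. Substituting into P = 199 - 2Q gives P = 227/2 - q_E, so π_E = (227/2 - q_E)q_E - 53q_E.
Maximising: ∂π_E/∂q_E = 121/2 - 2q_E = 0, giving q_E = 121/4.
Then q_X = (171 - 2·(121/4))/4 = 221/8.
Price P = 199 - 2·(463/8) = 333/4.
Xenon's profit: (333/4 - 28)·(221/8) - 670 = 856.2813.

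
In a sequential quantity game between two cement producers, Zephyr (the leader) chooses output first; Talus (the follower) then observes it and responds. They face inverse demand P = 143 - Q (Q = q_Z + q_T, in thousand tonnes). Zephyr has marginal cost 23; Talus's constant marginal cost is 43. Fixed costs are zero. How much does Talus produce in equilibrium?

15

The follower Talus best-responds to any q_Z: π_T = (143 - Q)q_T - 43q_T.
Follower FOC: 100 - q_Z - 2q_T = 0, so q_T(q_Z) = (100 - q_Z)/2.
Zephyr substitutes q_T(q_Z) into its own profit: π_Z = q_Z(143 - q_Z - (100 - q_Z)/2) - 23q_Z = (93 - (1/2)q_Z)q_Z - 23q_Z.
The leader's first-order condition 70 - q_Z = 0 yields q_Z = 70.
Then q_T = (100 - 70)/2 = 15.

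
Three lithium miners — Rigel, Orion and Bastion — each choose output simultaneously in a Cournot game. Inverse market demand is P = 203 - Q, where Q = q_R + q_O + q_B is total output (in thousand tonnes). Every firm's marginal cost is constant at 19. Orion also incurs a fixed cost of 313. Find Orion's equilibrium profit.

1803

A representative firm's profit is π_i = q_i(203 - Q) - 19q_i.
Setting ∂π_i/∂q_i = 0 with rivals' quantities fixed: 184 - 2q_i - Σ_{j≠i} q_j = 0.
With identical firms every q_j equals q_i, so Σ_{j≠i} q_j = 2q_i and 184 = 4q_i, giving q_i = 46.
Price P = 203 - 138 = 65.
Orion's profit: (65 - 19)·46 - 313 = 1803.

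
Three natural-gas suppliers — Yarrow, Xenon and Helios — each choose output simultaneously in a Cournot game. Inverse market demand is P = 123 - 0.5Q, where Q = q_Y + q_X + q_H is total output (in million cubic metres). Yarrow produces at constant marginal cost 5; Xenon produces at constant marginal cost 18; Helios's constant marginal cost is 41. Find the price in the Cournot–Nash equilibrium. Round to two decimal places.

46.75

Yarrow's profit: π_Y = (123 - 0.5Q)q_Y - (5q_Y). Setting ∂π_Y/∂q_Y = 0: 118 - q_Y - (1/2)(q_X + q_H) = 0.
Xenon's first-order condition: 105 - q_X - (1/2)(q_Y + q_H) = 0.
Helios's first-order condition: 82 - q_H - (1/2)(q_Y + q_X) = 0.
Adding the 3 first-order conditions: 305 − 2Q = 0, so Q = 305/2.
Back-substituting: q_Y = (118 − 305/4)/(1/2) = 167/2, q_X = (105 − 305/4)/(1/2) = 115/2, q_H = (82 − 305/4)/(1/2) = 23/2.
Total output Q = 305/2, so price P = 123 - (1/2)·(305/2) = 187/4.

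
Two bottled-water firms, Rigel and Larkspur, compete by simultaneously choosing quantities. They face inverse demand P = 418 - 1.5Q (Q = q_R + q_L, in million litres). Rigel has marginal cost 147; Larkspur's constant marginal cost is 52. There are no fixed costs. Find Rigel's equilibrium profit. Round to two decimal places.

2294.52

Rigel's profit: π_R = (418 - 1.5Q)q_R - (147q_R). Setting ∂π_R/∂q_R = 0: 271 - 3q_R - (3/2)(q_L) = 0.
Larkspur's profit: π_L = (418 - 1.5Q)q_L - (52q_L). Setting ∂π_L/∂q_L = 0: 366 - 3q_L - (3/2)(q_R) = 0.
So q_R = (271 - (3/2)q_L)/3 and q_L = (366 - (3/2)q_R)/3.
Substituting one into the other gives q_R = 352/9 and q_L = 922/9.
Price P = 418 - (3/2)·(1274/9) = 617/3.
Rigel's profit: (617/3 - 147)·(352/9) = 2294.5185.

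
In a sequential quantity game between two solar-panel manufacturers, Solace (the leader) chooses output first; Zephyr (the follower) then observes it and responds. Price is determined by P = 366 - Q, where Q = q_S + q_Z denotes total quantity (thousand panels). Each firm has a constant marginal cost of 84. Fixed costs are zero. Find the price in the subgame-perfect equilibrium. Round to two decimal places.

The follower Zephyr best-responds to any q_S: π_Z = (366 - Q)q_Z - 84q_Z.
Follower FOC: 282 - q_S - 2q_Z = 0, so q_Z(q_S) = (282 - q_S)/2.
The leader anticipates this reaction. Substituting into P = 366 - Q gives P = 225 - (1/2)q_S, so π_S = (225 - (1/2)q_S)q_S - 84q_S.
The leader's first-order condition 141 - q_S = 0 yields q_S = 141.
Then q_Z = (282 - 141)/2 = 141/2.
Total output Q = 423/2, so price P = 366 - 423/2 = 309/2.

154.50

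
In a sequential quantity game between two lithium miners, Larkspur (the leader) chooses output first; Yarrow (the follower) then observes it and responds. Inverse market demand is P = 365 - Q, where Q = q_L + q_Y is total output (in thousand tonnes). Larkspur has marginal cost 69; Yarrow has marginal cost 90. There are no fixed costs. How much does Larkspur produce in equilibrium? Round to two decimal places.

Solve by backward induction. Given q_L, the follower Yarrow maximises π_Y = (365 - q_L - q_Y)q_Y - 90q_Y.
Follower FOC: 275 - q_L - 2q_Y = 0, so q_Y(q_L) = (275 - q_L)/2.
Larkspur substitutes q_Y(q_L) into its own profit: π_L = q_L(365 - q_L - (275 - q_L)/2) - 69q_L = (455/2 - (1/2)q_L)q_L - 69q_L.
The leader's first-order condition 317/2 - q_L = 0 yields q_L = 317/2.
Then q_Y = (275 - 317/2)/2 = 233/4.

158.50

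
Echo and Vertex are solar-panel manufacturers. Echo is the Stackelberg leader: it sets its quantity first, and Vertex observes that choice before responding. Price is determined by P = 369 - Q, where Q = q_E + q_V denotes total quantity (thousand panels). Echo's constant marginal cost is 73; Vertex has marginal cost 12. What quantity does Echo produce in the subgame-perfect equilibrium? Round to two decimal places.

The follower Vertex best-responds to any q_E: π_V = (369 - Q)q_V - 12q_V.
∂π_V/∂q_V = 357 - q_E - 2q_V = 0 gives the reaction function q_V = (357 - q_E)/2.
The leader anticipates this reaction. Substituting into P = 369 - Q gives P = 381/2 - (1/2)q_E, so π_E = (381/2 - (1/2)q_E)q_E - 73q_E.
The leader's first-order condition 235/2 - q_E = 0 yields q_E = 235/2.
Then q_V = (357 - 235/2)/2 = 479/4.

117.50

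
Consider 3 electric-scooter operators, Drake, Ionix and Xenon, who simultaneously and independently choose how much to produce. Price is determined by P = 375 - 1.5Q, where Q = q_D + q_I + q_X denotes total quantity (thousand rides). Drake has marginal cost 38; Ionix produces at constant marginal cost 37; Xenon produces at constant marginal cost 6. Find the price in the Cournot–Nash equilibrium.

Drake's profit: π_D = (375 - 1.5Q)q_D - (38q_D). Setting ∂π_D/∂q_D = 0: 337 - 3q_D - (3/2)(q_I + q_X) = 0.
Ionix's first-order condition: 338 - 3q_I - (3/2)(q_D + q_X) = 0.
Xenon's profit: π_X = (375 - 1.5Q)q_X - (6q_X). Setting ∂π_X/∂q_X = 0: 369 - 3q_X - (3/2)(q_D + q_I) = 0.
Adding the 3 conditions: 1044 − 3Q − 3Q = 0, i.e. Q = 174.
Back-substituting: q_D = (337 − 261)/(3/2) = 152/3, q_I = (338 − 261)/(3/2) = 154/3, q_X = (369 − 261)/(3/2) = 72.
Total output Q = 174, so price P = 375 - (3/2)·174 = 114.

114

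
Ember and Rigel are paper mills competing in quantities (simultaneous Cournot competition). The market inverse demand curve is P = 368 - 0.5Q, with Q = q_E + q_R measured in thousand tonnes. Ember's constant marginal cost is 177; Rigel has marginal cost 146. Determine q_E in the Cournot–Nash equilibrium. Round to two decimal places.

106.67

Ember's profit: π_E = (368 - 0.5Q)q_E - (177q_E). Setting ∂π_E/∂q_E = 0: 191 - q_E - (1/2)(q_R) = 0.
Rigel's first-order condition: 222 - q_R - (1/2)(q_E) = 0.
So q_E = (191 - (1/2)q_R) and q_R = (222 - (1/2)q_E).
Solving the pair: q_E = 320/3, q_R = 506/3.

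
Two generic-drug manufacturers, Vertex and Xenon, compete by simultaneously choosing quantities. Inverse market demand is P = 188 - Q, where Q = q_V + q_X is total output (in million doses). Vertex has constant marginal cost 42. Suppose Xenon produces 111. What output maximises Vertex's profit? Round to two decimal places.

17.50

With the rival's output fixed at 111, Vertex's profit is π_V = (188 - 111 - q_V)q_V - (42q_V) = (77 - q_V)q_V - (42q_V).
∂π_V/∂q_V = 35 - 2q_V = 0, so q_V = 35/2.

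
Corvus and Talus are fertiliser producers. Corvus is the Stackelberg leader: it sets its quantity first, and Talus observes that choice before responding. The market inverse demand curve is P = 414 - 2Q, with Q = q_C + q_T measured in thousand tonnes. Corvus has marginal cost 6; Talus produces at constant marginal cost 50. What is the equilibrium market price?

119

Solve by backward induction. Given q_C, the follower Talus maximises π_T = (414 - 2q_C - 2q_T)q_T - 50q_T.
Follower FOC: 364 - 2q_C - 4q_T = 0, so q_T(q_C) = (364 - 2q_C)/4.
Corvus substitutes q_T(q_C) into its own profit: π_C = q_C(414 - 2q_C - (364 - 2q_C)/2) - 6q_C = (232 - q_C)q_C - 6q_C.
Leader FOC: 226 - 2q_C = 0, so q_C = 113.
Then q_T = (364 - 2·113)/4 = 69/2.
Total output Q = 295/2, so price P = 414 - 2·(295/2) = 119.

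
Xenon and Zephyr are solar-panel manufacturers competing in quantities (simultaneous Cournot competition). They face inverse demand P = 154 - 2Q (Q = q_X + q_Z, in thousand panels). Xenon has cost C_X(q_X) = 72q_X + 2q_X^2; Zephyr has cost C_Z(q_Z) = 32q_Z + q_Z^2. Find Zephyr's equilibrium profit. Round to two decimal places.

Xenon's profit: π_X = (154 - 2Q)q_X - (72q_X + 2q_X²). Setting ∂π_X/∂q_X = 0: 82 - 8q_X - 2(q_Z) = 0.
Zephyr's profit: π_Z = (154 - 2Q)q_Z - (32q_Z + q_Z²). Setting ∂π_Z/∂q_Z = 0: 122 - 6q_Z - 2(q_X) = 0.
Best responses: q_X = (82 - 2q_Z)/8, q_Z = (122 - 2q_X)/6.
Substituting one into the other gives q_X = 62/11 and q_Z = 203/11.
Price P = 154 - 2·(265/11) = 1164/11.
Zephyr's profit: (1164/11)·(203/11) - 32·(203/11) - (203/11)² = 1021.7107.

1021.71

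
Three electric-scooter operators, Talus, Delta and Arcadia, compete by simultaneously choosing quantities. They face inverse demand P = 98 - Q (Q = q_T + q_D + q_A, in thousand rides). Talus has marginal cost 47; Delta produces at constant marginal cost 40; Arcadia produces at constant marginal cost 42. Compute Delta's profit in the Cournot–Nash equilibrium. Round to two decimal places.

Talus's profit: π_T = (98 - Q)q_T - (47q_T). Setting ∂π_T/∂q_T = 0: 51 - 2q_T - (q_D + q_A) = 0.
Delta's profit: π_D = (98 - Q)q_D - (40q_D). Setting ∂π_D/∂q_D = 0: 58 - 2q_D - (q_T + q_A) = 0.
Arcadia's first-order condition: 56 - 2q_A - (q_T + q_D) = 0.
Adding the 3 first-order conditions: 165 − 4Q = 0, so Q = 165/4.
Back-substituting: q_T = (51 − 165/4) = 39/4, q_D = (58 − 165/4) = 67/4, q_A = (56 − 165/4) = 59/4.
Price P = 98 - 165/4 = 227/4.
Delta's profit: (227/4 - 40)·(67/4) = 280.5625.

280.56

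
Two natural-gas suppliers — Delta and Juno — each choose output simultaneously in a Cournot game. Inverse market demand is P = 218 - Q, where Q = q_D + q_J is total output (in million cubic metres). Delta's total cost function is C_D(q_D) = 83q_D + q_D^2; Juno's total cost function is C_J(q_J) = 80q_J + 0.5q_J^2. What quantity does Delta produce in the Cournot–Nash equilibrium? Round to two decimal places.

24.27

Delta's profit: π_D = (218 - Q)q_D - (83q_D + q_D²). Setting ∂π_D/∂q_D = 0: 135 - 4q_D - (q_J) = 0.
Juno's first-order condition: 138 - 3q_J - (q_D) = 0.
Best responses: q_D = (135 - q_J)/4, q_J = (138 - q_D)/3.
Solving the pair: q_D = 267/11, q_J = 417/11.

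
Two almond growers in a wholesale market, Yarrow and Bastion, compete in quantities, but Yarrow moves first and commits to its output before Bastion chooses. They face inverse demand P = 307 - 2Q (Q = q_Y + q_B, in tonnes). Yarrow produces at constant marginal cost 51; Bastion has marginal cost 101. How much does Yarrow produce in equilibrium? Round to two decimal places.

Solve by backward induction. Given q_Y, the follower Bastion maximises π_B = (307 - 2q_Y - 2q_B)q_B - 101q_B.
Setting the follower's marginal profit to zero, 206 - 2q_Y - 4q_B = 0, i.e. q_B = (206 - 2q_Y)/4.
Yarrow substitutes q_B(q_Y) into its own profit: π_Y = q_Y(307 - 2q_Y - (206 - 2q_Y)/2) - 51q_Y = (204 - q_Y)q_Y - 51q_Y.
Leader FOC: 153 - 2q_Y = 0, so q_Y = 153/2.
Then q_B = (206 - 2·(153/2))/4 = 53/4.

76.50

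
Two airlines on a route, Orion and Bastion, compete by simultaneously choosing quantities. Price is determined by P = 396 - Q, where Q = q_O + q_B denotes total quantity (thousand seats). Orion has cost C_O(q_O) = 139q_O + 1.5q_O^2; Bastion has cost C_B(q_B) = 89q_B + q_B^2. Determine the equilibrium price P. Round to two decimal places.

Orion's profit: π_O = (396 - Q)q_O - (139q_O + (3/2)q_O²). Setting ∂π_O/∂q_O = 0: 257 - 5q_O - (q_B) = 0.
Bastion's first-order condition: 307 - 4q_B - (q_O) = 0.
Rearranging gives the reaction functions q_O = (257 - q_B)/5 and q_B = (307 - q_O)/4.
Substituting one into the other gives q_O = 721/19 and q_B = 1278/19.
Total output Q = 1999/19, so price P = 396 - 1999/19 = 290.7895.

290.79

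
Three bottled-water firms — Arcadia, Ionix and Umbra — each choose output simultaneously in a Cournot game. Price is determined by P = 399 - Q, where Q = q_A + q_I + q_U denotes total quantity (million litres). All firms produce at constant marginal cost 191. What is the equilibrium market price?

243

Each firm earns π_i = (399 - Q)q_i - 191q_i.
First-order condition (treating rivals' output as given): 208 - 2q_i - Σ_{j≠i} q_j = 0.
By symmetry each firm produces the same amount; substituting Σ_{j≠i} q_j = 2q_i yields q_i = 208/4 = 52.
Total output Q = 156, so price P = 399 - 156 = 243.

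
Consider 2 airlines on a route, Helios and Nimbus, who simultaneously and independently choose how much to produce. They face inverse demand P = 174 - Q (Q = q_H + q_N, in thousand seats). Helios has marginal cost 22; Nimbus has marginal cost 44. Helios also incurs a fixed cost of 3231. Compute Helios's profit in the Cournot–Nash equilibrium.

133

Helios's profit: π_H = (174 - Q)q_H - (22q_H). Setting ∂π_H/∂q_H = 0: 152 - 2q_H - (q_N) = 0.
Nimbus's profit: π_N = (174 - Q)q_N - (44q_N). Setting ∂π_N/∂q_N = 0: 130 - 2q_N - (q_H) = 0.
Rearranging gives the reaction functions q_H = (152 - q_N)/2 and q_N = (130 - q_H)/2.
Solving the pair: q_H = 58, q_N = 36.
Price P = 174 - 94 = 80.
Helios's profit: (80 - 22)·58 - 3231 = 133.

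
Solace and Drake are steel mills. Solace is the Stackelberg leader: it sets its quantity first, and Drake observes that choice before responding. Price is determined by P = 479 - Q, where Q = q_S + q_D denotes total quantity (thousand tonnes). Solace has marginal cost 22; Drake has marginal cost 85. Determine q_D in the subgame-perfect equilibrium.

The follower Drake best-responds to any q_S: π_D = (479 - Q)q_D - 85q_D.
Setting the follower's marginal profit to zero, 394 - q_S - 2q_D = 0, i.e. q_D = (394 - q_S)/2.
Solace substitutes q_D(q_S) into its own profit: π_S = q_S(479 - q_S - (394 - q_S)/2) - 22q_S = (282 - (1/2)q_S)q_S - 22q_S.
The leader's first-order condition 260 - q_S = 0 yields q_S = 260.
Then q_D = (394 - 260)/2 = 67.

67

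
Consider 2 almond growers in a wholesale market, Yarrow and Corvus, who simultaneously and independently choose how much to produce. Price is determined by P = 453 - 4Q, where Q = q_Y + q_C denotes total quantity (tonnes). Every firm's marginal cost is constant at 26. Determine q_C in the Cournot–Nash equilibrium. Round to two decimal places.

Each firm earns π_i = (453 - 4Q)q_i - 26q_i.
Setting ∂π_i/∂q_i = 0 with rivals' quantities fixed: 427 - 8q_i - 4q_j = 0.
By symmetry each firm produces the same amount; substituting q_j = q_i yields q_i = 427/12.

35.58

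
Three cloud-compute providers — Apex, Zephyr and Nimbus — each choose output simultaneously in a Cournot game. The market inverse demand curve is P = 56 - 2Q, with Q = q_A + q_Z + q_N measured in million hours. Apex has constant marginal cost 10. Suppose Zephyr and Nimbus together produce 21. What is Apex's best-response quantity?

1

With rivals' combined output fixed at 21, Apex's profit is π_A = (56 - 2·21 - 2q_A)q_A - (10q_A) = (14 - 2q_A)q_A - (10q_A).
∂π_A/∂q_A = 4 - 4q_A = 0, so q_A = 1.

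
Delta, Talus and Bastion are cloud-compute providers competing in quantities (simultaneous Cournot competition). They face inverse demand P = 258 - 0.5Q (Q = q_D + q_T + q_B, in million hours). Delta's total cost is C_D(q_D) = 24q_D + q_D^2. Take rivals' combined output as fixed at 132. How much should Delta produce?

56

With rivals' combined output fixed at 132, Delta's profit is π_D = (258 - (1/2)·132 - (1/2)q_D)q_D - (24q_D + q_D²) = (192 - (1/2)q_D)q_D - (24q_D + q_D²).
∂π_D/∂q_D = 168 - 3q_D = 0, so q_D = 56.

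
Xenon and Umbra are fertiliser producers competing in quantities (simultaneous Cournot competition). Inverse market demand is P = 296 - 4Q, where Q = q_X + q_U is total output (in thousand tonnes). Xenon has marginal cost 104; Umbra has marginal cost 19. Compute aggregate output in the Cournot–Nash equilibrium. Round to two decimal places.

39.08

Xenon's profit: π_X = (296 - 4Q)q_X - (104q_X). Setting ∂π_X/∂q_X = 0: 192 - 8q_X - 4(q_U) = 0.
Umbra's first-order condition: 277 - 8q_U - 4(q_X) = 0.
So q_X = (192 - 4q_U)/8 and q_U = (277 - 4q_X)/8.
Solving the pair: q_X = 107/12, q_U = 181/6.
Total output Q = 107/12 + 181/6 = 469/12.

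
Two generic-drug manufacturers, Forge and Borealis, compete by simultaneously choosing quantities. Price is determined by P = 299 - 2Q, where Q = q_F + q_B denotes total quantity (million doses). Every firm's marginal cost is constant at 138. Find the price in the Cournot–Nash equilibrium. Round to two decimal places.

A representative firm's profit is π_i = q_i(299 - 2Q) - 138q_i.
First-order condition (treating rivals' output as given): 161 - 4q_i - 2q_j = 0.
With identical firms every q_j equals q_i, so q_j = q_i and 161 = 6q_i, giving q_i = 161/6.
Total output Q = 161/3, so price P = 299 - 2·(161/3) = 575/3.

191.67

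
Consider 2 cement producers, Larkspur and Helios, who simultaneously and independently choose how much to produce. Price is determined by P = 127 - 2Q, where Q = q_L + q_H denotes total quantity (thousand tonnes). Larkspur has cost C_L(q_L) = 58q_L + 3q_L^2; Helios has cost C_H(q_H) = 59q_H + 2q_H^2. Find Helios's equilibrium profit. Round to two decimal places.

Larkspur's profit: π_L = (127 - 2Q)q_L - (58q_L + 3q_L²). Setting ∂π_L/∂q_L = 0: 69 - 10q_L - 2(q_H) = 0.
Helios's profit: π_H = (127 - 2Q)q_H - (59q_H + 2q_H²). Setting ∂π_H/∂q_H = 0: 68 - 8q_H - 2(q_L) = 0.
Rearranging gives the reaction functions q_L = (69 - 2q_H)/10 and q_H = (68 - 2q_L)/8.
Solving the pair: q_L = 104/19, q_H = 271/38.
Price P = 127 - 2·(479/38) = 1934/19.
Helios's profit: (1934/19)·(271/38) - 59·(271/38) - 2(271/38)² = 203.4377.

203.44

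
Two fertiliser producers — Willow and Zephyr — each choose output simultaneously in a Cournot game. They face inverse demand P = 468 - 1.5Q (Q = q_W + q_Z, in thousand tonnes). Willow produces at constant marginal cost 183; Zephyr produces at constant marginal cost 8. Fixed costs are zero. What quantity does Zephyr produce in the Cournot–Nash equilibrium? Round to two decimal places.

Willow's profit: π_W = (468 - 1.5Q)q_W - (183q_W). Setting ∂π_W/∂q_W = 0: 285 - 3q_W - (3/2)(q_Z) = 0.
Zephyr's profit: π_Z = (468 - 1.5Q)q_Z - (8q_Z). Setting ∂π_Z/∂q_Z = 0: 460 - 3q_Z - (3/2)(q_W) = 0.
Rearranging gives the reaction functions q_W = (285 - (3/2)q_Z)/3 and q_Z = (460 - (3/2)q_W)/3.
Substituting one into the other gives q_W = 220/9 and q_Z = 1270/9.

141.11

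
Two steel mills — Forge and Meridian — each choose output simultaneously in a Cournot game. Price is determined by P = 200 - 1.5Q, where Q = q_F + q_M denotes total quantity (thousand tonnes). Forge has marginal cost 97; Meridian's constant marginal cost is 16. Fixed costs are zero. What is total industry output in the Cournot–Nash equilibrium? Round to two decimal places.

Forge's profit: π_F = (200 - 1.5Q)q_F - (97q_F). Setting ∂π_F/∂q_F = 0: 103 - 3q_F - (3/2)(q_M) = 0.
Meridian's profit: π_M = (200 - 1.5Q)q_M - (16q_M). Setting ∂π_M/∂q_M = 0: 184 - 3q_M - (3/2)(q_F) = 0.
Best responses: q_F = (103 - (3/2)q_M)/3, q_M = (184 - (3/2)q_F)/3.
Substituting one into the other gives q_F = 44/9 and q_M = 530/9.
Total output Q = 44/9 + 530/9 = 574/9.

63.78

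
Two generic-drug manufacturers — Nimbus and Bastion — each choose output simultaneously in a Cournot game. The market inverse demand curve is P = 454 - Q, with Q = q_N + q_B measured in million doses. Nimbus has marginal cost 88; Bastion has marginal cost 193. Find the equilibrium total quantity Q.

Nimbus's profit: π_N = (454 - Q)q_N - (88q_N). Setting ∂π_N/∂q_N = 0: 366 - 2q_N - (q_B) = 0.
Bastion's profit: π_B = (454 - Q)q_B - (193q_B). Setting ∂π_B/∂q_B = 0: 261 - 2q_B - (q_N) = 0.
So q_N = (366 - q_B)/2 and q_B = (261 - q_N)/2.
Substituting one into the other gives q_N = 157 and q_B = 52.
Total output Q = 157 + 52 = 209.

209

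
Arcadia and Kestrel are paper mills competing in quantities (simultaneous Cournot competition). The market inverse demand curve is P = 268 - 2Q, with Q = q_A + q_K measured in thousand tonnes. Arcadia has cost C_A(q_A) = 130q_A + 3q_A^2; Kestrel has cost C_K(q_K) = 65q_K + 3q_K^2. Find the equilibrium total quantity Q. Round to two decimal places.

Arcadia's profit: π_A = (268 - 2Q)q_A - (130q_A + 3q_A²). Setting ∂π_A/∂q_A = 0: 138 - 10q_A - 2(q_K) = 0.
Kestrel's profit: π_K = (268 - 2Q)q_K - (65q_K + 3q_K²). Setting ∂π_K/∂q_K = 0: 203 - 10q_K - 2(q_A) = 0.
So q_A = (138 - 2q_K)/10 and q_K = (203 - 2q_A)/10.
Substituting one into the other gives q_A = 487/48 and q_K = 877/48.
Total output Q = 487/48 + 877/48 = 341/12.

28.42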